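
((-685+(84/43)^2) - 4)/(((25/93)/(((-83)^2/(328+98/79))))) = -4274831645341/80154150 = -53332.63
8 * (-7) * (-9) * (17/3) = 2856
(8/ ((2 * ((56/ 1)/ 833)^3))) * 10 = 8425795/ 64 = 131653.05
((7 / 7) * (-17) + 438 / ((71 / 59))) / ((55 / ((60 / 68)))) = 73905 / 13277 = 5.57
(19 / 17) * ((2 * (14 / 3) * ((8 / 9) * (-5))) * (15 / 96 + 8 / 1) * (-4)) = 77140 / 51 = 1512.55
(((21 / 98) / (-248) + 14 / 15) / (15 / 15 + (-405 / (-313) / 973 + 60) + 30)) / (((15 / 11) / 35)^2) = 12526971684689 / 1855753813440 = 6.75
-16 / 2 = -8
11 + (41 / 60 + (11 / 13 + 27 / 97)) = 969041 / 75660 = 12.81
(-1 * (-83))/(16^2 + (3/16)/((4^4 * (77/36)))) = 6544384/20185115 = 0.32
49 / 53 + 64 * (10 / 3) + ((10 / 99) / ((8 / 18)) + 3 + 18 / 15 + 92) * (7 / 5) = 349.26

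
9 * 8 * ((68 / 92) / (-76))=-306 / 437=-0.70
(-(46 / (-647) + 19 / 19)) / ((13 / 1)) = -601 / 8411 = -0.07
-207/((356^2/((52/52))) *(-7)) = 207/887152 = 0.00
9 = 9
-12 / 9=-4 / 3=-1.33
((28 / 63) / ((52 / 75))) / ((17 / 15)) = 0.57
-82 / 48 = -41 / 24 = -1.71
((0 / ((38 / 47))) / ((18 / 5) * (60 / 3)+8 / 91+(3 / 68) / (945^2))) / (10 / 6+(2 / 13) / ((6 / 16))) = 0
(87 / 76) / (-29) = -3 / 76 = -0.04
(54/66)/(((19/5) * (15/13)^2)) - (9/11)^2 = -5836/11495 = -0.51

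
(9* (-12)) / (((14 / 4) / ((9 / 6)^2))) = -486 / 7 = -69.43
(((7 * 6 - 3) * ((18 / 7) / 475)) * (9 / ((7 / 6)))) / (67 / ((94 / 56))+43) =197964 / 10078075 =0.02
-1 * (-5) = 5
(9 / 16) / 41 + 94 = 61673 / 656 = 94.01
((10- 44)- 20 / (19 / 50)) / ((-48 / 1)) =823 / 456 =1.80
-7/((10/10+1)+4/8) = -2.80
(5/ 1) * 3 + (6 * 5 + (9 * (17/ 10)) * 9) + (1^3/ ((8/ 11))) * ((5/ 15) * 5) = 22199/ 120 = 184.99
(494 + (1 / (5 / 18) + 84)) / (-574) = -1454 / 1435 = -1.01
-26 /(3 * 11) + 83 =2713 /33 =82.21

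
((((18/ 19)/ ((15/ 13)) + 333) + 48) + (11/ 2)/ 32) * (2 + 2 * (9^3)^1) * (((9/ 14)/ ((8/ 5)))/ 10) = 1525893669/ 68096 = 22407.98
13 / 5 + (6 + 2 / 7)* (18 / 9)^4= 3611 / 35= 103.17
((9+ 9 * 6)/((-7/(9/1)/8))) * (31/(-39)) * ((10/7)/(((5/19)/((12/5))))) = 3053376/455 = 6710.72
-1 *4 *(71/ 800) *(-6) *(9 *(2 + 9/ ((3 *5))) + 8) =33441/ 500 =66.88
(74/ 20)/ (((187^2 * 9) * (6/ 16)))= 148/ 4720815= 0.00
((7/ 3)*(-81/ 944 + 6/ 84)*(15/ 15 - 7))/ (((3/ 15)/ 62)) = 14725/ 236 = 62.39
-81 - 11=-92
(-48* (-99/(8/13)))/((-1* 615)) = -2574/205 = -12.56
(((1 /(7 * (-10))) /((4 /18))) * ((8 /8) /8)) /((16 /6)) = -27 /8960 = -0.00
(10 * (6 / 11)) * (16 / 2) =480 / 11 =43.64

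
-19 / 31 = -0.61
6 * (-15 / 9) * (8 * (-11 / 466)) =440 / 233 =1.89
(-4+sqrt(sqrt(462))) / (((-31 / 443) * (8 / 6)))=1329 / 31 -1329 * 462^(1 / 4) / 124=-6.82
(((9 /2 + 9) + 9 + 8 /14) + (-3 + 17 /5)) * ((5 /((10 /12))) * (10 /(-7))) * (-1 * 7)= 9858 /7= 1408.29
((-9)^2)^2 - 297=6264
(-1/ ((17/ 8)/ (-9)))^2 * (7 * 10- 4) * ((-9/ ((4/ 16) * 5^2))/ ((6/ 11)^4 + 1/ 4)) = -721343563776/ 143235625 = -5036.06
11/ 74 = 0.15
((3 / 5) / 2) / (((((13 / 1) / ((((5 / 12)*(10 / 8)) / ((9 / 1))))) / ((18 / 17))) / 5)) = 25 / 3536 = 0.01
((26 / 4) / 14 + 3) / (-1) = -97 / 28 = -3.46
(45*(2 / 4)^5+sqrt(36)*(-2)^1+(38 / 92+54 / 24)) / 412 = -5837 / 303232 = -0.02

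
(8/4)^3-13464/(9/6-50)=27704/97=285.61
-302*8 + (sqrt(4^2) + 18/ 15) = -2410.80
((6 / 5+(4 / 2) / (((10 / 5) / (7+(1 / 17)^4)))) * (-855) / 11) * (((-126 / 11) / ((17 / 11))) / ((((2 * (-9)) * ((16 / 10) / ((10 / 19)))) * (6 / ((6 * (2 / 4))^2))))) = -735460425 / 5679428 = -129.50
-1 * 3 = -3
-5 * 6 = -30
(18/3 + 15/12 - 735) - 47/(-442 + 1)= -1283563/1764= -727.64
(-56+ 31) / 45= -5 / 9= -0.56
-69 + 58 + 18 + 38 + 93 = 138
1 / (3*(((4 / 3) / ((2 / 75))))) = 1 / 150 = 0.01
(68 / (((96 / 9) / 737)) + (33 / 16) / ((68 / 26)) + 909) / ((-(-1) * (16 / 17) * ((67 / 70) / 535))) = 57126997725 / 17152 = 3330631.86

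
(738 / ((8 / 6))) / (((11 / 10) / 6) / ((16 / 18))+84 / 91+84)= 383760 / 59023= 6.50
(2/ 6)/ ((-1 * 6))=-1/ 18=-0.06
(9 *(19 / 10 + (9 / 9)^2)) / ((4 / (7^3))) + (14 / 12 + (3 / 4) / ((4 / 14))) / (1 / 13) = 68621 / 30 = 2287.37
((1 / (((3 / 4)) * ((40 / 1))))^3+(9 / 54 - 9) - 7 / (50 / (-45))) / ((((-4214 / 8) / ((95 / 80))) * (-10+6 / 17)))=-22092877 / 37319184000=-0.00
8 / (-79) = -0.10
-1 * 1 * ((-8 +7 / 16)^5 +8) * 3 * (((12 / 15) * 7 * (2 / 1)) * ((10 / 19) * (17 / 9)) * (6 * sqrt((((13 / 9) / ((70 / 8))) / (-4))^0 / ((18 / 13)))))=3085555283167 * sqrt(26) / 3735552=4211775.56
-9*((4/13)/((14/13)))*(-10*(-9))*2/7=-3240/49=-66.12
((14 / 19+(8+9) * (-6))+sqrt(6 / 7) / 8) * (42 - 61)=1924 - 19 * sqrt(42) / 56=1921.80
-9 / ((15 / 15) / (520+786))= -11754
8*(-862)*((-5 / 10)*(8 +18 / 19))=586160 / 19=30850.53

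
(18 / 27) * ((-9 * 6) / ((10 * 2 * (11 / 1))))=-9 / 55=-0.16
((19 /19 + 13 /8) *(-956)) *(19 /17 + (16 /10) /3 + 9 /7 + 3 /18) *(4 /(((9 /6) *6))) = -294209 /85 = -3461.28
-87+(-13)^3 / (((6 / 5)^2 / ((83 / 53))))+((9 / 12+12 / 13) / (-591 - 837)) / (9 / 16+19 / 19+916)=-2024654145193 / 817614252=-2476.30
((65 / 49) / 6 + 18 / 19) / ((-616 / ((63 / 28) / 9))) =-0.00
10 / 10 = 1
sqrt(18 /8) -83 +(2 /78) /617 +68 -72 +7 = -3777889 /48126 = -78.50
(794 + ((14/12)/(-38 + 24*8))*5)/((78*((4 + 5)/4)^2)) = 209626/104247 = 2.01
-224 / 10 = -112 / 5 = -22.40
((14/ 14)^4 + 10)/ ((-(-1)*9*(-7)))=-11/ 63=-0.17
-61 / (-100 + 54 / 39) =793 / 1282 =0.62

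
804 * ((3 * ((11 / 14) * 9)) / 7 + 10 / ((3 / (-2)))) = -2923.39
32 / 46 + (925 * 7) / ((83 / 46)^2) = 315235524 / 158447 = 1989.53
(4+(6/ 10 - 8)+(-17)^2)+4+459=3743/ 5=748.60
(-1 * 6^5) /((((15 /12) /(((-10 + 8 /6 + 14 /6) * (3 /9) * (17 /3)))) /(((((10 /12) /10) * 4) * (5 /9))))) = 41344 /3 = 13781.33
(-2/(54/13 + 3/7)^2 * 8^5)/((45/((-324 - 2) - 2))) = 178006786048/7825005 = 22748.46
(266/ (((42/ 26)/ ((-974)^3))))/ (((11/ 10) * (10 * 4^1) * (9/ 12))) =-456461149456/ 99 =-4610718681.37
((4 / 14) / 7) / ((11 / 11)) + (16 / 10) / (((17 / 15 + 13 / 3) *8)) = 311 / 4018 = 0.08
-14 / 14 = -1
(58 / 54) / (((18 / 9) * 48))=0.01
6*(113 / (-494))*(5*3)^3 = -1144125 / 247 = -4632.09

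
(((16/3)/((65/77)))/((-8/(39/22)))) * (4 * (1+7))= -44.80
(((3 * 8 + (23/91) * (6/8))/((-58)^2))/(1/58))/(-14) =-8805/295568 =-0.03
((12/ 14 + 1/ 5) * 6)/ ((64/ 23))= 2553/ 1120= 2.28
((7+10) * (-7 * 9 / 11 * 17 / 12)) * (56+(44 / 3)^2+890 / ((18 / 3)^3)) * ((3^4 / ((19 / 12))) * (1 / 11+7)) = -63320759775 / 4598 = -13771370.11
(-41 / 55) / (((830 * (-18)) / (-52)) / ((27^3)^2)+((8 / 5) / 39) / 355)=-6409.38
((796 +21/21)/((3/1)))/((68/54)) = 7173/34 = 210.97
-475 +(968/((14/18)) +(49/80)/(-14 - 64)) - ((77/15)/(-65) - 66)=182504333/218400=835.64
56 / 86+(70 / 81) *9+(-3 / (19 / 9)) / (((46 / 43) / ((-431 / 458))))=1499403821 / 154913004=9.68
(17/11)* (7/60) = 119/660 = 0.18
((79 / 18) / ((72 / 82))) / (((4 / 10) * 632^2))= 205 / 6552576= 0.00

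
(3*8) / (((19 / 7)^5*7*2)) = 28812 / 2476099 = 0.01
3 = 3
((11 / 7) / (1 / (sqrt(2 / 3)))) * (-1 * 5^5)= -34375 * sqrt(6) / 21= -4009.58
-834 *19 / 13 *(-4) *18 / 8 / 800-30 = -84693 / 5200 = -16.29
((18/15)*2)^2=144/25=5.76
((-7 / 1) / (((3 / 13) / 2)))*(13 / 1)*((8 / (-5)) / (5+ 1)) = 9464 / 45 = 210.31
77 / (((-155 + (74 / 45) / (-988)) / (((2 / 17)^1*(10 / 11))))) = -444600 / 8368097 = -0.05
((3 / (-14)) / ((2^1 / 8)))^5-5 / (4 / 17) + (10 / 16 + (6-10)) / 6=-5990059 / 268912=-22.28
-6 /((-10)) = 3 /5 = 0.60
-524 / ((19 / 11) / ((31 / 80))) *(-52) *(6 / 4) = 1742169 / 190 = 9169.31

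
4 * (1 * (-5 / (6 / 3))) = -10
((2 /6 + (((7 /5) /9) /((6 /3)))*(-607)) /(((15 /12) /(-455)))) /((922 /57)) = 7294651 /6915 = 1054.90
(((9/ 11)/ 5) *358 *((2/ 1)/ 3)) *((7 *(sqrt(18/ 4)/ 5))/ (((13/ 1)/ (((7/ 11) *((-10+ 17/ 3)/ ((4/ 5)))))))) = -26313 *sqrt(2)/ 1210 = -30.75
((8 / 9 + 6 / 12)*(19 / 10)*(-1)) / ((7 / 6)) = -95 / 42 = -2.26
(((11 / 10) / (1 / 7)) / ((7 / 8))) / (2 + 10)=0.73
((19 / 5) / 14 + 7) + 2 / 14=519 / 70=7.41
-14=-14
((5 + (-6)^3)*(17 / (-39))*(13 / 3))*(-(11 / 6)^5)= -577689937 / 69984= -8254.60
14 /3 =4.67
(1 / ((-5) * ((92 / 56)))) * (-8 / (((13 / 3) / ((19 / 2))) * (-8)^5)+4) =-2982287 / 6123520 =-0.49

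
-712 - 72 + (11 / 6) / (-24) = -112907 / 144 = -784.08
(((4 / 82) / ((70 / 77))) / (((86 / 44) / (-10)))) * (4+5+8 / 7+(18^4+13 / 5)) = -1778509304 / 61705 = -28822.77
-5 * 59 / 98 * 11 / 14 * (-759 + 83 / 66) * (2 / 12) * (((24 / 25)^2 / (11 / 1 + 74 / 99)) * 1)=1168457004 / 49863625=23.43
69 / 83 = 0.83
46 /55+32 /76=1.26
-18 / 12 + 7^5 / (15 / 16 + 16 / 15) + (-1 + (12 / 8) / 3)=4032718 / 481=8384.03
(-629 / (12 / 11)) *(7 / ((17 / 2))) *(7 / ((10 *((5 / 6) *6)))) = -19943 / 300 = -66.48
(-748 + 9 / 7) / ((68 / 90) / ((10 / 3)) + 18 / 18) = -392025 / 644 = -608.73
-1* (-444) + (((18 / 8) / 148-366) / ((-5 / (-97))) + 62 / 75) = -295494361 / 44400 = -6655.28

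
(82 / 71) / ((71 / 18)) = 1476 / 5041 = 0.29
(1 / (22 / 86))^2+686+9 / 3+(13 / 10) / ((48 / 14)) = 20463331 / 29040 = 704.66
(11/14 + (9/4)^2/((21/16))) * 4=130/7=18.57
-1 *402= -402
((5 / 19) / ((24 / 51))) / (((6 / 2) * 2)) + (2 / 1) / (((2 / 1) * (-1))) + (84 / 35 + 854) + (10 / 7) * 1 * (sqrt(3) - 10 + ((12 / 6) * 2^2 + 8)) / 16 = 5 * sqrt(3) / 56 + 27324443 / 31920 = 856.18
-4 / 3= -1.33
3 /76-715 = -54337 /76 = -714.96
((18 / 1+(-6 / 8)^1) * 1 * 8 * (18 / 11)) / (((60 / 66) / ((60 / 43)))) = 346.60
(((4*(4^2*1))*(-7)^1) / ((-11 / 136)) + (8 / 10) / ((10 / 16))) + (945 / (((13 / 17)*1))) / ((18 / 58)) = 34041551 / 3575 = 9522.11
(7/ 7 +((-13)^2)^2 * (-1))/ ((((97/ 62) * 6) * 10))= -29512/ 97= -304.25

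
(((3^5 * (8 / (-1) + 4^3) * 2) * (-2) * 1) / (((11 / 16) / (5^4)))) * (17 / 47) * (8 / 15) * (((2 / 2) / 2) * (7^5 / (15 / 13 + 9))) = -44928741312000 / 5687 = -7900253439.77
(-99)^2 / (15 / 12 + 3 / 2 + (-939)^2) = 39204 / 3526895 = 0.01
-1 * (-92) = 92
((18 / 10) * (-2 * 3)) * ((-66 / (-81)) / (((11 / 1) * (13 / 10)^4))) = -8000 / 28561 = -0.28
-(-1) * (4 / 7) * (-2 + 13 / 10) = -0.40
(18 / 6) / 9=1 / 3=0.33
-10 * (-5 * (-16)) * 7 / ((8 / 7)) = -4900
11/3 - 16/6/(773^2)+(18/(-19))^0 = 2788466/597529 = 4.67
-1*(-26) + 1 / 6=26.17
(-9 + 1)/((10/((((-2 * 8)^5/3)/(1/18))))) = 25165824/5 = 5033164.80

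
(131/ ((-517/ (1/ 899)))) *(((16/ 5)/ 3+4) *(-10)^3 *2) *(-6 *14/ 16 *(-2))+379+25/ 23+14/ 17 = 410.90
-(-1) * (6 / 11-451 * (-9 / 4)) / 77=44673 / 3388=13.19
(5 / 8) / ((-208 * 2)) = -5 / 3328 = -0.00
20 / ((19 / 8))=160 / 19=8.42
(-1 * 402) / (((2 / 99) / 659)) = -13113441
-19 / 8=-2.38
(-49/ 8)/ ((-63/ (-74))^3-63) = 354571/ 3611295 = 0.10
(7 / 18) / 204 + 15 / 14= 27589 / 25704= 1.07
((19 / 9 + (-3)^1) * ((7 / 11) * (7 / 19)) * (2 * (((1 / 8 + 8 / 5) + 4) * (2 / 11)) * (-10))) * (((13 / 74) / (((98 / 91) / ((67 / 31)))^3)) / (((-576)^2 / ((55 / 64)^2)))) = 49178276946175 / 3586046084889182208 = 0.00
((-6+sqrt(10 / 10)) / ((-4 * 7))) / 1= 5 / 28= 0.18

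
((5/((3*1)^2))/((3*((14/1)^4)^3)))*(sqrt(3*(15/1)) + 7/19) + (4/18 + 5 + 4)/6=5*sqrt(5)/510245211377664 + 709573808062237/461650429341696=1.54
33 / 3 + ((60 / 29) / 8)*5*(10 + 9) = 2063 / 58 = 35.57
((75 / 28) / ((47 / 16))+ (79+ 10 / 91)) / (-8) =-342253 / 34216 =-10.00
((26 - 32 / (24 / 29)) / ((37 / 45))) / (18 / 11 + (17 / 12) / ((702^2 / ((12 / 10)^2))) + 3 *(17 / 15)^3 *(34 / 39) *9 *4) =-128745045000 / 1159105057307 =-0.11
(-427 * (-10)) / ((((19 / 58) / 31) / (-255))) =-1957752300 / 19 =-103039594.74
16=16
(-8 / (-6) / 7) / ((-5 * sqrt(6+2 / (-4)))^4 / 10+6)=32 / 318633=0.00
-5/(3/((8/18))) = -20/27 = -0.74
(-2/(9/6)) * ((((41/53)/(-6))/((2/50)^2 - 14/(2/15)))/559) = -25625/8749090116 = -0.00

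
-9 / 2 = -4.50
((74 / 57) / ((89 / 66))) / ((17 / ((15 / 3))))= 8140 / 28747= 0.28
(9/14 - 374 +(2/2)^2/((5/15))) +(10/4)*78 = -2455/14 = -175.36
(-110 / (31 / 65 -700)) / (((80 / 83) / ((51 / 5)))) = 605319 / 363752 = 1.66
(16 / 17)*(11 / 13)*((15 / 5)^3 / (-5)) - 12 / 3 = -9172 / 1105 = -8.30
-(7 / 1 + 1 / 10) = -71 / 10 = -7.10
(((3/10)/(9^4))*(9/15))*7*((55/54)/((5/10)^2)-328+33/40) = -2442643/39366000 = -0.06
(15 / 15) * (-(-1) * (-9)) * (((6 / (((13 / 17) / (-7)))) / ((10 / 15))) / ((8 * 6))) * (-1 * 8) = -123.58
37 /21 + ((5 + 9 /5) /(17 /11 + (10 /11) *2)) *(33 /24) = 70577 /15540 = 4.54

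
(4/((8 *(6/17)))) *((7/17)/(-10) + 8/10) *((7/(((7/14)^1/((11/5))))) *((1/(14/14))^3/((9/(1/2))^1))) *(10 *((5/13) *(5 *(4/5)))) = 3311/117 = 28.30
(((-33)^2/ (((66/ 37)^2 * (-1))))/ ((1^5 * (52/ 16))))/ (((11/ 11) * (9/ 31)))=-42439/ 117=-362.73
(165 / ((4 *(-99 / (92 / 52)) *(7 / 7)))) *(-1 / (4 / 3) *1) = 115 / 208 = 0.55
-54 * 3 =-162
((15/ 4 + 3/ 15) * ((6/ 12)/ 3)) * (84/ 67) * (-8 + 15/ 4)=-3.51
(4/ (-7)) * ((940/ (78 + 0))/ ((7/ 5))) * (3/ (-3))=9400/ 1911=4.92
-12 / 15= -4 / 5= -0.80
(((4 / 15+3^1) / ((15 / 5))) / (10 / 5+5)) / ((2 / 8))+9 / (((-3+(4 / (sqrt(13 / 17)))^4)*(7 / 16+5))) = 0.63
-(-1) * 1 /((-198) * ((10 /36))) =-1 /55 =-0.02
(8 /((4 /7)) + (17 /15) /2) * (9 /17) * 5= 1311 /34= 38.56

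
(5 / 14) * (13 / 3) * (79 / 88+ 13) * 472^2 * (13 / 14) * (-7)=-7194774470 / 231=-31146209.83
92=92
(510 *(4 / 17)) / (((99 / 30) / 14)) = 5600 / 11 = 509.09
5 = 5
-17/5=-3.40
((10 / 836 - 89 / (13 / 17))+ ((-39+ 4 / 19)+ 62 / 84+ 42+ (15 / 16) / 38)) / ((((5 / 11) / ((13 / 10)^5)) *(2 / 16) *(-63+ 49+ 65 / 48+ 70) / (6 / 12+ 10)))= -1344.68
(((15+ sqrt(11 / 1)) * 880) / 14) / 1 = 440 * sqrt(11) / 7+ 6600 / 7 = 1151.33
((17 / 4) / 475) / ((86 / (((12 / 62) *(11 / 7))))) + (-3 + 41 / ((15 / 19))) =2602604203 / 53186700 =48.93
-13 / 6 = -2.17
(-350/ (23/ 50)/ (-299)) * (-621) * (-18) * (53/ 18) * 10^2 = 8375418.06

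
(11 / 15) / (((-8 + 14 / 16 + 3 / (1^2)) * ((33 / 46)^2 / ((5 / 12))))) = -4232 / 29403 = -0.14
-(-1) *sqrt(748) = 2 *sqrt(187) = 27.35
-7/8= -0.88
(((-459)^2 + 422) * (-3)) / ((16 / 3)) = -1899927 / 16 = -118745.44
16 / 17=0.94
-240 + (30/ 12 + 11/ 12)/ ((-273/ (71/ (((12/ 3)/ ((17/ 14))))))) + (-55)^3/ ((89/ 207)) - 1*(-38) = -6321458420311/ 16327584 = -387164.35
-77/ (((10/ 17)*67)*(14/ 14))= -1309/ 670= -1.95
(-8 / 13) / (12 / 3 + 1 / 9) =-72 / 481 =-0.15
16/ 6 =8/ 3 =2.67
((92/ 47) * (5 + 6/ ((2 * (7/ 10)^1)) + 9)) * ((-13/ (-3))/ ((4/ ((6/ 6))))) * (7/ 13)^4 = 1009792/ 309777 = 3.26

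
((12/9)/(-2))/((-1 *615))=2/1845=0.00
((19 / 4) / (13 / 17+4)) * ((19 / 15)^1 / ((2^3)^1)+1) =1.15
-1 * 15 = -15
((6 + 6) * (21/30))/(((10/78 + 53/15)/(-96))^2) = 11681280/2023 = 5774.24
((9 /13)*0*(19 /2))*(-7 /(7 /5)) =0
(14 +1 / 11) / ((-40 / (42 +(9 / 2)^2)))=-7719 / 352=-21.93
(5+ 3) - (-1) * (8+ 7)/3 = 13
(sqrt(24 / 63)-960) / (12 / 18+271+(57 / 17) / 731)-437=-278862667 / 633011+12427*sqrt(42) / 35448616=-440.53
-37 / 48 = -0.77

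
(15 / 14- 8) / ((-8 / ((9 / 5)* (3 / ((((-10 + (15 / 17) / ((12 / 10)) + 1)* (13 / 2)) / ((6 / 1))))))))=-133569 / 255710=-0.52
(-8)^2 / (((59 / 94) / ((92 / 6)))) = 276736 / 177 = 1563.48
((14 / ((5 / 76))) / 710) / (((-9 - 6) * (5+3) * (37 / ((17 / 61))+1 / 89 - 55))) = -201229 / 6266193750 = -0.00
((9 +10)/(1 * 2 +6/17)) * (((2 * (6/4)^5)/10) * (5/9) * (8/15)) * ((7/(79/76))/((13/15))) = 1159893/41080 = 28.23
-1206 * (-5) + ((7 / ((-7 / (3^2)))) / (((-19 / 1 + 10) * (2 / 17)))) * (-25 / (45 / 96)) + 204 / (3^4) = 150638 / 27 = 5579.19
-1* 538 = -538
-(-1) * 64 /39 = 64 /39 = 1.64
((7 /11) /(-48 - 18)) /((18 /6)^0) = -7 /726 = -0.01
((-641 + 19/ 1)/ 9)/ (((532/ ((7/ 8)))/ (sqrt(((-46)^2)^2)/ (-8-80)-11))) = 79927/ 20064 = 3.98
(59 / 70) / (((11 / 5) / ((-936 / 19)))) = -27612 / 1463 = -18.87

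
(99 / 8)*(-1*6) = -297 / 4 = -74.25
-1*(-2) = 2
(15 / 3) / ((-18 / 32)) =-80 / 9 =-8.89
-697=-697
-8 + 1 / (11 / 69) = -1.73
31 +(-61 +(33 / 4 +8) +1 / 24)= -329 / 24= -13.71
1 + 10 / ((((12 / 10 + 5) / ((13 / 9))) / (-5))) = -2971 / 279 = -10.65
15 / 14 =1.07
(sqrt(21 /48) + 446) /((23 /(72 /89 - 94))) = -3699124 /2047 - 4147 * sqrt(7) /4094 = -1809.78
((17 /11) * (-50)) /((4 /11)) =-425 /2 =-212.50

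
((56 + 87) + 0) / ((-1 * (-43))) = 143 / 43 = 3.33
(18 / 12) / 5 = 0.30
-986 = -986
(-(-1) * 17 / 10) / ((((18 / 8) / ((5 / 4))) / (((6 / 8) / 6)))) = 0.12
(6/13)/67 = 6/871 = 0.01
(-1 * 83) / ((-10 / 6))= 249 / 5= 49.80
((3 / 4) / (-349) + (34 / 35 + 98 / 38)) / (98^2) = 3293961 / 8915777360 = 0.00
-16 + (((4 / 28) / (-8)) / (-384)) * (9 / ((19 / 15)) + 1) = -466933 / 29184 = -16.00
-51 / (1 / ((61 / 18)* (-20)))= 10370 / 3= 3456.67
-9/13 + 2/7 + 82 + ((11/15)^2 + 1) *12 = 682819/6825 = 100.05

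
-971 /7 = -138.71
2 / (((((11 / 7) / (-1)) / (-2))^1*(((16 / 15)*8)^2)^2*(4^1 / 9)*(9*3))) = 118125 / 2952790016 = 0.00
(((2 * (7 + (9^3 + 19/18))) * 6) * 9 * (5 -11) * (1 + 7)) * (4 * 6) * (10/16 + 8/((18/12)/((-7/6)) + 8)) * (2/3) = -5219343936/47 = -111049870.98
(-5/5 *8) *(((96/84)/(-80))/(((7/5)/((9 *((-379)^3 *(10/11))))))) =-19598378040/539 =-36360627.16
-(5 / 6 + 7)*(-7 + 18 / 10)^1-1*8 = 491 / 15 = 32.73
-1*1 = -1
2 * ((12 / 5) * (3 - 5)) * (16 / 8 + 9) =-528 / 5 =-105.60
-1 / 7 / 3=-1 / 21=-0.05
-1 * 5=-5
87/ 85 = 1.02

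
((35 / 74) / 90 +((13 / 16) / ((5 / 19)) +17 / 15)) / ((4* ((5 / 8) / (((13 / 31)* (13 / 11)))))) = 19026527 / 22710600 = 0.84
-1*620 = -620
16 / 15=1.07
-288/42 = -48/7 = -6.86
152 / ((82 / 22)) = 1672 / 41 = 40.78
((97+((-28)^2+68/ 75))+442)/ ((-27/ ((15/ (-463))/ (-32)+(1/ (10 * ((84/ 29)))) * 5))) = -5364105739/ 630050400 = -8.51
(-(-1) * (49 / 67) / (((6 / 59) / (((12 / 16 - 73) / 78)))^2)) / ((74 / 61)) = 869011700389 / 17374735872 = 50.02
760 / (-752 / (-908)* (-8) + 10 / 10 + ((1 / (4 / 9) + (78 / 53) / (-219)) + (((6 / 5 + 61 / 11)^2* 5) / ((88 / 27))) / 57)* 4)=168798986853200 / 1831473211187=92.17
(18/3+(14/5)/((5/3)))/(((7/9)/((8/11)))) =13824/1925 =7.18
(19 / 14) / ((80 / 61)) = 1159 / 1120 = 1.03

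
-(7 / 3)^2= -49 / 9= -5.44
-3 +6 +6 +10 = 19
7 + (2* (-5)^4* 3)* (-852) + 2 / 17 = -54314879 / 17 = -3194992.88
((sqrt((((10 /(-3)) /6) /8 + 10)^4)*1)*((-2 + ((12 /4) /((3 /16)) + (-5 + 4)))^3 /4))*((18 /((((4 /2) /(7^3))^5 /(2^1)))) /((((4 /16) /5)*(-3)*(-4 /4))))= 26661387380132902772375 /13824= 1928630452845262063.97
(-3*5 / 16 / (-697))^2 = 225 / 124367104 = 0.00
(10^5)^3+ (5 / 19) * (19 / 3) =3000000000000005 / 3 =1000000000000001.67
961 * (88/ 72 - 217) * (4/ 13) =-7465048/ 117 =-63803.83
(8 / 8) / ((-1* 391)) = -1 / 391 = -0.00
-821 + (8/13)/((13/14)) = -138637/169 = -820.34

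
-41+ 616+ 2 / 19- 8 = 10775 / 19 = 567.11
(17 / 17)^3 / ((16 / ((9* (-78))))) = -351 / 8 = -43.88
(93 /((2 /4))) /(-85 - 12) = -186 /97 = -1.92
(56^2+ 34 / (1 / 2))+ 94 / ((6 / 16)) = 10364 / 3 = 3454.67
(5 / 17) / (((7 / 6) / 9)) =270 / 119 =2.27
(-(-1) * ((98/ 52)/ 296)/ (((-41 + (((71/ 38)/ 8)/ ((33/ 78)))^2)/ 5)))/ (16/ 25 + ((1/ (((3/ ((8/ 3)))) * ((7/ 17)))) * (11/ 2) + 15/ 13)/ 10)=-1419402600/ 3524934439357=-0.00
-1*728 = -728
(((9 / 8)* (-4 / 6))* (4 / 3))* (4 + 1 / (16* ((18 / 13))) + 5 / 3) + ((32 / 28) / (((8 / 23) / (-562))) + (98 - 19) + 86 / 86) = -3572923 / 2016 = -1772.28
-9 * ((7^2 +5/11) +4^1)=-5292/11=-481.09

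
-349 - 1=-350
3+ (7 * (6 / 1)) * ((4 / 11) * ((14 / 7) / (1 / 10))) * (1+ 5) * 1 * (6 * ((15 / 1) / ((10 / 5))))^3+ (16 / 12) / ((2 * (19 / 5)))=167007275.90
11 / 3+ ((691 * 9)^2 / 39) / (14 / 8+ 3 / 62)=4795851053 / 8697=551437.40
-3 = -3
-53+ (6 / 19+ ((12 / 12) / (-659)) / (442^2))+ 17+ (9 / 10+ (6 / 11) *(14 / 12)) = -4594196528667 / 134538395420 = -34.15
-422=-422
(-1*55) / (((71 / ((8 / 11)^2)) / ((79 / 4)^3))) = -2465195 / 781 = -3156.46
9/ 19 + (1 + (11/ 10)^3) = 53289/ 19000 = 2.80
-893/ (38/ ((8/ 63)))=-188/ 63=-2.98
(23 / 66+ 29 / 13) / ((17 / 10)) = 11065 / 7293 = 1.52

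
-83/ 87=-0.95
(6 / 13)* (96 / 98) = 288 / 637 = 0.45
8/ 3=2.67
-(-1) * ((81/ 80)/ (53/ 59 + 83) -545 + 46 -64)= -24771469/ 44000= -562.99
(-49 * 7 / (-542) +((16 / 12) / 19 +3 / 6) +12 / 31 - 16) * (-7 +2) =34501375 / 478857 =72.05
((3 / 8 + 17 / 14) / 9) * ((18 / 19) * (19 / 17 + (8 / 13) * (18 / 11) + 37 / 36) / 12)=24553943 / 558702144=0.04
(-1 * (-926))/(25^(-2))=578750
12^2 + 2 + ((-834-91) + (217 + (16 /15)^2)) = -126194 /225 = -560.86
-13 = -13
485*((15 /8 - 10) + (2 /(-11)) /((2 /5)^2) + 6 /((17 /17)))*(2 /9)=-139195 /396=-351.50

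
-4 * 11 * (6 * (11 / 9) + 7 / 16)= -4103 / 12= -341.92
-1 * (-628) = 628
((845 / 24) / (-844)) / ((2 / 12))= -845 / 3376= -0.25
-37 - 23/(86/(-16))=-32.72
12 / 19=0.63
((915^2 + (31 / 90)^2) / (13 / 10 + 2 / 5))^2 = 45989060452093418521 / 189612900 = 242541833662.65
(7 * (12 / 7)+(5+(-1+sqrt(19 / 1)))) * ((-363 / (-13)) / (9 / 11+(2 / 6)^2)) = 35937 * sqrt(19) / 1196+143748 / 299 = 611.74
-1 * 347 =-347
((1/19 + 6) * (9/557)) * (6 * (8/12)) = 4140/10583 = 0.39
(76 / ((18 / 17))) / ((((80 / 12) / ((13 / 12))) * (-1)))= -4199 / 360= -11.66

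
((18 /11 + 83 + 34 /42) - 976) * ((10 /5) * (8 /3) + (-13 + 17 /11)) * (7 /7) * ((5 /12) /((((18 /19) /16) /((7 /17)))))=7895456840 /499851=15795.62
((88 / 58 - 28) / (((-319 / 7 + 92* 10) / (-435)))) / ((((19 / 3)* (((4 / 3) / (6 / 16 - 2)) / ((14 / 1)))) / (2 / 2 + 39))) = -165110400 / 116299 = -1419.71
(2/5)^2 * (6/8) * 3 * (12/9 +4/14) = 102/175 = 0.58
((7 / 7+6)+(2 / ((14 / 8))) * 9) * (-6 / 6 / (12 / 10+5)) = -605 / 217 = -2.79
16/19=0.84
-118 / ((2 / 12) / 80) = -56640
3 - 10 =-7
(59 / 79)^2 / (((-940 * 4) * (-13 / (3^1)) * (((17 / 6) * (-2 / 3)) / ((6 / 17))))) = -281961 / 44081181560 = -0.00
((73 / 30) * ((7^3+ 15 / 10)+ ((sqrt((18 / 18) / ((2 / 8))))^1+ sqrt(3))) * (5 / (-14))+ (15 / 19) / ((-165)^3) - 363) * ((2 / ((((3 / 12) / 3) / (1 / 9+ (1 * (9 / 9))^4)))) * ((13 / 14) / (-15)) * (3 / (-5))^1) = -393004336829 / 597452625 - 1898 * sqrt(3) / 2205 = -659.29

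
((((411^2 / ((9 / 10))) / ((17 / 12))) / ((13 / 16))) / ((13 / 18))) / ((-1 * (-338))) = 324328320 / 485537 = 667.98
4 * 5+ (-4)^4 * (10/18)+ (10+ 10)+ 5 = 1685/9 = 187.22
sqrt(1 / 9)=1 / 3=0.33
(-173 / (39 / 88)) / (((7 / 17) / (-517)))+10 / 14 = 133803931 / 273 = 490124.29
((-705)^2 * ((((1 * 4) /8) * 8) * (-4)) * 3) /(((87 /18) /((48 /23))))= -6870873600 /667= -10301159.82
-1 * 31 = -31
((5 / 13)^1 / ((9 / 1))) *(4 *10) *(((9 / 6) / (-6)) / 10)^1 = -5 / 117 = -0.04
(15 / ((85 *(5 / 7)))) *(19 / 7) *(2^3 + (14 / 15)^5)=125643656 / 21515625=5.84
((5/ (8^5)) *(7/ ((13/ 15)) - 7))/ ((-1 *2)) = -0.00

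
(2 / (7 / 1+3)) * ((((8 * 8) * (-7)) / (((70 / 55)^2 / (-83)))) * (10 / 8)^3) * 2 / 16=251075 / 224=1120.87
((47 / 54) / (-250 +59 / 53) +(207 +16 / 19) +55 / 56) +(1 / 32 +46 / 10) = 1617757190041 / 7579020960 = 213.45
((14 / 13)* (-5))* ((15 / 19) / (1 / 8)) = -8400 / 247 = -34.01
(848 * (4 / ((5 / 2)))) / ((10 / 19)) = 2577.92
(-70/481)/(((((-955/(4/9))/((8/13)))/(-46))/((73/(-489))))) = 1504384/5256215523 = 0.00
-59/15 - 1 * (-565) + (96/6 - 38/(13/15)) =103978/195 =533.22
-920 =-920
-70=-70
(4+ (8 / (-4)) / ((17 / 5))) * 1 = 58 / 17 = 3.41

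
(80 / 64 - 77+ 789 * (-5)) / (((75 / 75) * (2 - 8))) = 5361 / 8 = 670.12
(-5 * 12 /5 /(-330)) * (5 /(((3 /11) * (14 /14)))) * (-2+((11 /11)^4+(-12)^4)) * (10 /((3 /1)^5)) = 414700 /729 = 568.86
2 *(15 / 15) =2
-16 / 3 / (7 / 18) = -96 / 7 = -13.71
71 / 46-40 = -1769 / 46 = -38.46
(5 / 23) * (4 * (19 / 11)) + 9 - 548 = -135987 / 253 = -537.50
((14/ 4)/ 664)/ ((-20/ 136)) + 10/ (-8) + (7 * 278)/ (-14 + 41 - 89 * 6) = -8625103/ 1683240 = -5.12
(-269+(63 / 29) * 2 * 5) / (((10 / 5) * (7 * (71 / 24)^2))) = -29088 / 14413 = -2.02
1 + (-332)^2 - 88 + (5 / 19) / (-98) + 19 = 205110467 / 1862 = 110156.00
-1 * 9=-9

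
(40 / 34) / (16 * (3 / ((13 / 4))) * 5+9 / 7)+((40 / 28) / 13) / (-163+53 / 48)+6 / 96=101892505469 / 1315081853904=0.08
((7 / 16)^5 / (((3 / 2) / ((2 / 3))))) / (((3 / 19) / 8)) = 319333 / 884736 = 0.36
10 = 10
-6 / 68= -3 / 34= -0.09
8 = 8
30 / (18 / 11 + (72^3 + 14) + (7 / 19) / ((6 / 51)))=4180 / 52008503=0.00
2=2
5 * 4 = 20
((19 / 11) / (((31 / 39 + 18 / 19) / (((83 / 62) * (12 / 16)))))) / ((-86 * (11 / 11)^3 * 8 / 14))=-24539697 / 1211515712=-0.02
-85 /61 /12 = -85 /732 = -0.12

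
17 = 17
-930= -930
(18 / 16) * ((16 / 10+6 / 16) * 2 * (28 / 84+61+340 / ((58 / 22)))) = 980943 / 1160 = 845.64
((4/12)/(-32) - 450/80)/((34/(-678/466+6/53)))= 2987943/13435712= 0.22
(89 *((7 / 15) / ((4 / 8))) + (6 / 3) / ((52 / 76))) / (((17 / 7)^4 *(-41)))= -40259968 / 667750395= -0.06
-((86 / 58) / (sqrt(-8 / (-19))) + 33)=-33-43* sqrt(38) / 116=-35.29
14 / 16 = 7 / 8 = 0.88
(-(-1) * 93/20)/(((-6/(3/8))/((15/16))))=-279/1024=-0.27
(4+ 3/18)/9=25/54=0.46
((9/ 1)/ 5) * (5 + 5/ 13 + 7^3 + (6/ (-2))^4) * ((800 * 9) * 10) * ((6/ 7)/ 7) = 4340563200/ 637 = 6814070.96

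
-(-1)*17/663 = 1/39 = 0.03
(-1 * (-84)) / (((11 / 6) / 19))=9576 / 11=870.55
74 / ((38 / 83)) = 3071 / 19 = 161.63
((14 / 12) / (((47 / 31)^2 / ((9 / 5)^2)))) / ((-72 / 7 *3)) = -47089 / 883600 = -0.05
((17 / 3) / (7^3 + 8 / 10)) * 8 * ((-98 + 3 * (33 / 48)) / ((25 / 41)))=-213979 / 10314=-20.75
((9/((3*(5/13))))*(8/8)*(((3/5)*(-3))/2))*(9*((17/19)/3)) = -17901/950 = -18.84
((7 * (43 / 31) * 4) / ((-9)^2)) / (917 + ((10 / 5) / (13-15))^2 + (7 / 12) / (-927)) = 0.00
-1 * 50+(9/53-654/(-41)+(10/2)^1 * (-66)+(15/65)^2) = -133610264/367237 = -363.83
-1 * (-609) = 609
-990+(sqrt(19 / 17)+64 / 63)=-62306 / 63+sqrt(323) / 17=-987.93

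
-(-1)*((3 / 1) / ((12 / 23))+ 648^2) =1679639 / 4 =419909.75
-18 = -18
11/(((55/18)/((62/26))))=558/65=8.58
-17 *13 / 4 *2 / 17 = -13 / 2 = -6.50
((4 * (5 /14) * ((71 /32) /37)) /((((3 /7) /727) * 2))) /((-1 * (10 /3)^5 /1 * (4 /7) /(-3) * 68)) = 87800517 /6440960000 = 0.01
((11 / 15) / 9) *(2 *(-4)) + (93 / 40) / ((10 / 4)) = 751 / 2700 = 0.28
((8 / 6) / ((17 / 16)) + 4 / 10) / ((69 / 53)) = 22366 / 17595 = 1.27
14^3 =2744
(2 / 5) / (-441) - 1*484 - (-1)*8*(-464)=-9252182 / 2205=-4196.00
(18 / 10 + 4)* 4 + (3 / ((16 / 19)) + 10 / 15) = 27.43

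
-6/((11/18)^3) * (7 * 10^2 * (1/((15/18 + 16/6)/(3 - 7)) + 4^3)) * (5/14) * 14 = -699840000/121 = -5783801.65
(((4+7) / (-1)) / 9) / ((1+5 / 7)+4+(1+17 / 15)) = -385 / 2472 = -0.16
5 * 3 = 15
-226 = -226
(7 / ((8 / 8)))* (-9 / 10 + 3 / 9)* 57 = -2261 / 10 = -226.10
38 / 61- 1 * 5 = -267 / 61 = -4.38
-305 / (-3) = 101.67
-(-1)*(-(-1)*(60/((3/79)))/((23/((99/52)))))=39105/299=130.79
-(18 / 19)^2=-324 / 361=-0.90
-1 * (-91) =91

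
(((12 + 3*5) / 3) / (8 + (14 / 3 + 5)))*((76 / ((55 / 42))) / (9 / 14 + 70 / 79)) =5016816 / 259435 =19.34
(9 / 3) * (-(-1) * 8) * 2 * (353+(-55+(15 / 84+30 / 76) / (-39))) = 24730396 / 1729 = 14303.29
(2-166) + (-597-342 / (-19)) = -743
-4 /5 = -0.80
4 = 4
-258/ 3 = -86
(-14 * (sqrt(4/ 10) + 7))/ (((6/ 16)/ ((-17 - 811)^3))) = 161752894531.06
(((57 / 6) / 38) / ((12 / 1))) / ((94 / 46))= 23 / 2256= 0.01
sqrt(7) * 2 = 2 * sqrt(7) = 5.29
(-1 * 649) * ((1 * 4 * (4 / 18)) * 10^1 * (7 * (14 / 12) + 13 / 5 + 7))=-2767336 / 27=-102493.93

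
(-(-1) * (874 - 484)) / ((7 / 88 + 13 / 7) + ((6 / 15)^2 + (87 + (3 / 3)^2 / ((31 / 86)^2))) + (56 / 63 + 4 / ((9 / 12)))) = 51945894000 / 13721049761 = 3.79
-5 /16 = -0.31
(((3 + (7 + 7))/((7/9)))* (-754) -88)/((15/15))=-115978/7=-16568.29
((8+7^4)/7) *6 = 14454/7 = 2064.86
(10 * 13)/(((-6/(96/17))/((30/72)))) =-2600/51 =-50.98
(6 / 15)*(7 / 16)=7 / 40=0.18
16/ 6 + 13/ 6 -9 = -25/ 6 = -4.17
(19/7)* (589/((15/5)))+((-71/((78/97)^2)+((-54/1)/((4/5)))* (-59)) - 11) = 4394.60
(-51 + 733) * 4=2728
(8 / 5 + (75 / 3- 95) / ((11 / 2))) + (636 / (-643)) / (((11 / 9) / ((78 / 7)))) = -4986972 / 247555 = -20.14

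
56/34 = 28/17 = 1.65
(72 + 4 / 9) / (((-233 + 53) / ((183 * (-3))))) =9943 / 45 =220.96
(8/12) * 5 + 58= 184/3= 61.33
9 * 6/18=3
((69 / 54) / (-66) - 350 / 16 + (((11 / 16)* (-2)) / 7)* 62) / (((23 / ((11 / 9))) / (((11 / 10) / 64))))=-6233711 / 200309760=-0.03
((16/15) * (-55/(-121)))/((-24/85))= -170/99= -1.72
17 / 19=0.89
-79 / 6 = -13.17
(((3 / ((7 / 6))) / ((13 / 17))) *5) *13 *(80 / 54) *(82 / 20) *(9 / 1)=83640 / 7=11948.57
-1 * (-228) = 228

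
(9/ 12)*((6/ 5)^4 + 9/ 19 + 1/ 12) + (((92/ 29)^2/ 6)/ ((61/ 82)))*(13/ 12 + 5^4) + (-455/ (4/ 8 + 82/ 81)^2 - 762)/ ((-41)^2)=71475833456094033461/ 50580576465930000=1413.11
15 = 15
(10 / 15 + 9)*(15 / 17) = 145 / 17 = 8.53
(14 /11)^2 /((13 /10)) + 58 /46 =90697 /36179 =2.51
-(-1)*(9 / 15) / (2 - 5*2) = -3 / 40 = -0.08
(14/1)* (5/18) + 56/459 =1841/459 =4.01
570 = 570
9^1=9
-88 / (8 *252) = -11 / 252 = -0.04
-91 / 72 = -1.26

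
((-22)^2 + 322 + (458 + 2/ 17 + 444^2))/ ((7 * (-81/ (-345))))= 387872230/ 3213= 120719.65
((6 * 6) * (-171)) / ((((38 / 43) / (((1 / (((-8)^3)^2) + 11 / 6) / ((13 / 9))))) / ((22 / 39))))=-55239491835 / 11075584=-4987.50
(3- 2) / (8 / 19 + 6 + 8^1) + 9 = 2485 / 274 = 9.07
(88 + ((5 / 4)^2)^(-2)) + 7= 59631 / 625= 95.41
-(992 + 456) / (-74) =724 / 37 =19.57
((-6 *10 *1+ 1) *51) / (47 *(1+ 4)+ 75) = -3009 / 310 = -9.71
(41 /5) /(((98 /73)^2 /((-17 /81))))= -3714313 /3889620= -0.95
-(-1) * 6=6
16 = 16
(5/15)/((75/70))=14/45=0.31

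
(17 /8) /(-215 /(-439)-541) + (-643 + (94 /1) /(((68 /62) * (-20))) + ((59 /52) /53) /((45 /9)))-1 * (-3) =-14325327775191 /22234459936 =-644.28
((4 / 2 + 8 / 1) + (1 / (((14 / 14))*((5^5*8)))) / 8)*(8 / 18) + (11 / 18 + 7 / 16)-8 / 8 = 505469 / 112500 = 4.49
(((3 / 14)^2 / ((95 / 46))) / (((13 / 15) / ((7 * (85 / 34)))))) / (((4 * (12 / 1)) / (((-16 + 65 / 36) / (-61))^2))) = 4289845 / 8470305792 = 0.00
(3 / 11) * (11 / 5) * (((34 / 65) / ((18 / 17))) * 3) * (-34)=-9826 / 325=-30.23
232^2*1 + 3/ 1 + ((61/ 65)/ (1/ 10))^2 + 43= 9118914/ 169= 53958.07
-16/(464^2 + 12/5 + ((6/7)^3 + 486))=-13720/185035663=-0.00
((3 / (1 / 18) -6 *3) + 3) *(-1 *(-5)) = 195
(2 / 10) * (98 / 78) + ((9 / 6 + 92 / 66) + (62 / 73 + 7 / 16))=4.43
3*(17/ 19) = 51/ 19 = 2.68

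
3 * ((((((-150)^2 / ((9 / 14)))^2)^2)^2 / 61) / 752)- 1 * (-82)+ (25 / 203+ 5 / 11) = 942832077612304687500000000000528663332 / 6402011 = 147271236743002267178235100000000.00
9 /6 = 3 /2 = 1.50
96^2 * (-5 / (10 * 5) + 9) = 410112 / 5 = 82022.40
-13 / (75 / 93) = -403 / 25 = -16.12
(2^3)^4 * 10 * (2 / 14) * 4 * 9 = 1474560 / 7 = 210651.43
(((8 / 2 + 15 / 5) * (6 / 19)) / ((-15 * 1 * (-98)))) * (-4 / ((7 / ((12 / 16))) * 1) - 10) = -73 / 4655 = -0.02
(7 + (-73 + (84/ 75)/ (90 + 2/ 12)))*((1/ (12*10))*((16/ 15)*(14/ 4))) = -2082458/ 1014375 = -2.05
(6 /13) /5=6 /65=0.09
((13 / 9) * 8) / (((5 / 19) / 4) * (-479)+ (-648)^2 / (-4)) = -7904 / 71825139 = -0.00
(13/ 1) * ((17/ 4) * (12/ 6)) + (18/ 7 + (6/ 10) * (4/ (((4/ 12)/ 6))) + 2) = 11079/ 70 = 158.27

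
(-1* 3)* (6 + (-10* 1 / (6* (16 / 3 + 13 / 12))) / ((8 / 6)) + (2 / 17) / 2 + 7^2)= -164.59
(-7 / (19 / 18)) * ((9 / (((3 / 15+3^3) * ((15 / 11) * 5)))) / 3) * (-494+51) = 306999 / 6460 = 47.52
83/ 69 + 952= 65771/ 69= 953.20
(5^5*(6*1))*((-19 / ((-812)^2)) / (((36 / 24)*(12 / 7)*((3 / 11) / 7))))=-653125 / 121104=-5.39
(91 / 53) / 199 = 91 / 10547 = 0.01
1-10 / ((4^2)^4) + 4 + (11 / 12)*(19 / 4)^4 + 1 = 46462801 / 98304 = 472.64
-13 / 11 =-1.18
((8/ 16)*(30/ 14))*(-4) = -4.29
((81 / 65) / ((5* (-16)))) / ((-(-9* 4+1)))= -81 / 182000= -0.00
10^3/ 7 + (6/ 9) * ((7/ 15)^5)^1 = 2278360298/ 15946875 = 142.87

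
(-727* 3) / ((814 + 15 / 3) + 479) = -1.68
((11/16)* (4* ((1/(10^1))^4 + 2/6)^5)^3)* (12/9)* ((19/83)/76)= 11049604085256701810340580324787692648162982096357198556687977/893219460750000000000000000000000000000000000000000000000000000000000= 0.00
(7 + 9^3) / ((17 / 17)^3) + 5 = 741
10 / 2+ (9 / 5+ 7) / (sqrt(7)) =44 * sqrt(7) / 35+ 5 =8.33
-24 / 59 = -0.41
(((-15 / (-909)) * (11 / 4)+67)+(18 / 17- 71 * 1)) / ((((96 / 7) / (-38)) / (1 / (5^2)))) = 1587089 / 4944960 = 0.32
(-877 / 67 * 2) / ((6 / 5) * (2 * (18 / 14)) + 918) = -30695 / 1079973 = -0.03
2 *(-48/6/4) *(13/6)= -26/3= -8.67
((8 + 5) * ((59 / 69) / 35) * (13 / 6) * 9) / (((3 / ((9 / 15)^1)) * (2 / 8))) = 19942 / 4025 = 4.95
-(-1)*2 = 2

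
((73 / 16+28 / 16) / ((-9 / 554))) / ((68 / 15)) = -85.71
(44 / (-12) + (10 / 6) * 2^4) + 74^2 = 5499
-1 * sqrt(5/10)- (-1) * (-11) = -11- sqrt(2)/2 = -11.71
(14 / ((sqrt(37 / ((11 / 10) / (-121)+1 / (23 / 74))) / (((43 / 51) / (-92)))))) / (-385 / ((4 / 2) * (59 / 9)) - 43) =17759 * sqrt(759832370) / 937620881670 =0.00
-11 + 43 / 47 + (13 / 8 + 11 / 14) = -20199 / 2632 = -7.67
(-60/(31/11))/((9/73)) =-172.69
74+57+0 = 131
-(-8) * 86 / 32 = 43 / 2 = 21.50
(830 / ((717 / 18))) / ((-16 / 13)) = -16185 / 956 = -16.93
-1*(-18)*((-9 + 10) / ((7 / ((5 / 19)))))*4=360 / 133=2.71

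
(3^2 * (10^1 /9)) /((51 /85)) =50 /3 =16.67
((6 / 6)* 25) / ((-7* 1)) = -25 / 7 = -3.57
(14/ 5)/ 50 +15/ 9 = 646/ 375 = 1.72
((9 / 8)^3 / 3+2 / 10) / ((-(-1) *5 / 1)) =1727 / 12800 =0.13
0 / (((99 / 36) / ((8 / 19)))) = 0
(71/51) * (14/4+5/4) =1349/204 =6.61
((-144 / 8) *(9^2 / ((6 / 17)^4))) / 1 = -751689 / 8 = -93961.12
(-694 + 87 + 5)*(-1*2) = 1204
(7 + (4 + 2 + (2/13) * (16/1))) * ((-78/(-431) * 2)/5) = 2412/2155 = 1.12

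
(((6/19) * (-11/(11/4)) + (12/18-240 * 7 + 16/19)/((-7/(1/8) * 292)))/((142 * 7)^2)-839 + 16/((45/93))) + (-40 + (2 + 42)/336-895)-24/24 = -70352986180503/40390911680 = -1741.80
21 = 21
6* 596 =3576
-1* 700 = -700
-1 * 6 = -6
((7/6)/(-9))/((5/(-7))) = 49/270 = 0.18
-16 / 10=-8 / 5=-1.60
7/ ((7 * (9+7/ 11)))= 11/ 106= 0.10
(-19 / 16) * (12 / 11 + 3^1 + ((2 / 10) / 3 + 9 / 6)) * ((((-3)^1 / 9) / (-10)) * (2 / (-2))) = 35473 / 158400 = 0.22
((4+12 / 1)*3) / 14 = 24 / 7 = 3.43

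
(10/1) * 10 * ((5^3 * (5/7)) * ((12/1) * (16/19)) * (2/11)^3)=96000000/177023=542.30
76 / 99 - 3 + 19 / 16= -1655 / 1584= -1.04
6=6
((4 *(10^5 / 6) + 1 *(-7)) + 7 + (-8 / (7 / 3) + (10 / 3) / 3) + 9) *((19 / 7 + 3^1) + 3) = 256225681 / 441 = 581010.61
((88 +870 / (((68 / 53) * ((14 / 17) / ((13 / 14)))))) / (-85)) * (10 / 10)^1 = -334211 / 33320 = -10.03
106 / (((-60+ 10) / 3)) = -159 / 25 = -6.36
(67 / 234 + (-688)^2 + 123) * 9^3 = 8974098945 / 26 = 345157651.73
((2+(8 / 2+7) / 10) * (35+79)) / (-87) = -589 / 145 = -4.06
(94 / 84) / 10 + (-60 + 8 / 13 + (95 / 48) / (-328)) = -424644473 / 7163520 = -59.28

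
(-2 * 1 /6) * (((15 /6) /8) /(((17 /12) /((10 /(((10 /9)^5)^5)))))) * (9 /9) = -717897987691852588770249 /13600000000000000000000000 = -0.05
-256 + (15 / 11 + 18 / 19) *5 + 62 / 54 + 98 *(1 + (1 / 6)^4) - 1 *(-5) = -18990439 / 135432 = -140.22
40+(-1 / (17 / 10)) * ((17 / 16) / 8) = 2555 / 64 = 39.92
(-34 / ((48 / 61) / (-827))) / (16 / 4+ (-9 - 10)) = -857599 / 360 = -2382.22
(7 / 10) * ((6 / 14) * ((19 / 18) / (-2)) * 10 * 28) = -133 / 3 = -44.33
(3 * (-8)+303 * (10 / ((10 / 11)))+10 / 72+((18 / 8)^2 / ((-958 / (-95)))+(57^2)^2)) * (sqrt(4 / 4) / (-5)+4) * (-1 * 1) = -5535376481833 / 137952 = -40125380.44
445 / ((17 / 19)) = 497.35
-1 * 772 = -772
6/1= 6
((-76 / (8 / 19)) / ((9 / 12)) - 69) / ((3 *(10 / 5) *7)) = -929 / 126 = -7.37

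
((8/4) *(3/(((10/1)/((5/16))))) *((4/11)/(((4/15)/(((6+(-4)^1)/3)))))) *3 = 45/88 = 0.51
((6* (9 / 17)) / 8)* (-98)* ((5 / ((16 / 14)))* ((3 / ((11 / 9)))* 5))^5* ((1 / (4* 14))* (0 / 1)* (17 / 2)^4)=0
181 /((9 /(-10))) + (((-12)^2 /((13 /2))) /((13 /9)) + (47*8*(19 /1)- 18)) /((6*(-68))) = -22610849 /103428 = -218.61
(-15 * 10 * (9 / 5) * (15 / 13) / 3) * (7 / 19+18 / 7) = -527850 / 1729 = -305.29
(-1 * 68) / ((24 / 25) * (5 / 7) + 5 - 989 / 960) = -91392 / 6257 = -14.61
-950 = -950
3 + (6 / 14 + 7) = 73 / 7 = 10.43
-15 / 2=-7.50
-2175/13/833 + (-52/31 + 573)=191724994/335699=571.12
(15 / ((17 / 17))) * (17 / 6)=85 / 2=42.50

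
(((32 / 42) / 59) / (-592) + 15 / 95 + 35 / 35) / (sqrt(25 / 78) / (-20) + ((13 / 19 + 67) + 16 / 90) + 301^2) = 17245811700 * sqrt(78) / 38202665463564352729909 + 487861333721916960 / 38202665463564352729909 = 0.00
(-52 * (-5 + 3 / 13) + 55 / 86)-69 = 15449 / 86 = 179.64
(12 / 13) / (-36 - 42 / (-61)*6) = -61 / 2106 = -0.03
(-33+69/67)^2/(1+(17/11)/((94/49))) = 4744161576/8380963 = 566.06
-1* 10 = -10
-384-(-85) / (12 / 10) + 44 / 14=-13021 / 42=-310.02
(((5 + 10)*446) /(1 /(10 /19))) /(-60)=-1115 /19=-58.68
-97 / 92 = -1.05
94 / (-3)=-94 / 3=-31.33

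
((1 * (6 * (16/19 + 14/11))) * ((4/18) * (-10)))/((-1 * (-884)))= -20/627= -0.03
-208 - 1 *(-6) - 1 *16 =-218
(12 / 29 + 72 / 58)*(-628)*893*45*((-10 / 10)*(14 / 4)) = 4239678240 / 29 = 146195801.38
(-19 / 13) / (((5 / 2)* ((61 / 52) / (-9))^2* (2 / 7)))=-2240784 / 18605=-120.44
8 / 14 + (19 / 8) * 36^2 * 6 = 129280 / 7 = 18468.57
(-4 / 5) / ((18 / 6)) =-4 / 15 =-0.27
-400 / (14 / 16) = -3200 / 7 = -457.14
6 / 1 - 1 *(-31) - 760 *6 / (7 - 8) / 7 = 4819 / 7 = 688.43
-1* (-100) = 100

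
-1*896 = -896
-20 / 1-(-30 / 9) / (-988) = -29645 / 1482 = -20.00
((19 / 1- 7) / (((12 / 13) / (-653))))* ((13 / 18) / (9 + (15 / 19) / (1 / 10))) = -2096783 / 5778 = -362.89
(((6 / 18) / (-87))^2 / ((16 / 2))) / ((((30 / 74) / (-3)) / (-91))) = 0.00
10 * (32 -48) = -160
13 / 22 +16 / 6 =215 / 66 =3.26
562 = 562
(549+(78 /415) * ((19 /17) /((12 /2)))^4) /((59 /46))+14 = 97628203583579 /220861261980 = 442.03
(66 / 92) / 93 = 11 / 1426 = 0.01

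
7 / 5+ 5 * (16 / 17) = 519 / 85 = 6.11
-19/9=-2.11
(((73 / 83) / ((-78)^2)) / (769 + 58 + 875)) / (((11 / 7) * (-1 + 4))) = 511 / 28362257352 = 0.00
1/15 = 0.07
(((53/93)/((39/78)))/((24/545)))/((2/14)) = 202195/1116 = 181.18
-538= -538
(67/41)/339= 67/13899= 0.00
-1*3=-3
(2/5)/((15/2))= 4/75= 0.05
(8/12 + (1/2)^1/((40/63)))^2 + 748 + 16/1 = 44128201/57600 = 766.11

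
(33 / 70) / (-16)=-33 / 1120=-0.03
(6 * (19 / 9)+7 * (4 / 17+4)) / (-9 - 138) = -2158 / 7497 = -0.29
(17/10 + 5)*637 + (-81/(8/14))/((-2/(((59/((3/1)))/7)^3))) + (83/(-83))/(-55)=125903851/21560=5839.70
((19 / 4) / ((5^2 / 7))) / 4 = 133 / 400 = 0.33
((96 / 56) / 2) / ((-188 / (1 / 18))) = -1 / 3948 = -0.00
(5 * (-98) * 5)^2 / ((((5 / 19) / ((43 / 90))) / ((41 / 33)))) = 4021314850 / 297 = 13539780.64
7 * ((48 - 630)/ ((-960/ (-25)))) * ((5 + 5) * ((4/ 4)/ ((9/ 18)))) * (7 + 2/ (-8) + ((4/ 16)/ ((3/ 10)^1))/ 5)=-1408925/ 96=-14676.30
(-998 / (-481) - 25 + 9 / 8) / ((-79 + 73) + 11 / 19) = 1593853 / 396344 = 4.02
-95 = -95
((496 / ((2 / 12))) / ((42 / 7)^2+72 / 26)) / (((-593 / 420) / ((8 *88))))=-38274.81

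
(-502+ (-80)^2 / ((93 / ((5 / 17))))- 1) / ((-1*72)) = 763243 / 113832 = 6.70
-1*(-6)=6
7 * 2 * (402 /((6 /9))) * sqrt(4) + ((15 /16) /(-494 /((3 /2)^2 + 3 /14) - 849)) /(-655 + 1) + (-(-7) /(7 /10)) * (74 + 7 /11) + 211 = 4506309967865 /252576544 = 17841.36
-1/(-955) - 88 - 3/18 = -505189/5730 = -88.17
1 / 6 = 0.17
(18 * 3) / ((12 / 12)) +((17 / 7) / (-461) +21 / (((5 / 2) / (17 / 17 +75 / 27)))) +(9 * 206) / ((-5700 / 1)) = 785445301 / 9196950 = 85.40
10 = 10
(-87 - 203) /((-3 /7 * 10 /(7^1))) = 1421 /3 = 473.67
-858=-858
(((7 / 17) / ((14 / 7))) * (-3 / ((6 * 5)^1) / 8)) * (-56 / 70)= 7 / 3400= 0.00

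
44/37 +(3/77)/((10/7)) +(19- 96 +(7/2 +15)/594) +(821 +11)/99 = -14801821/219780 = -67.35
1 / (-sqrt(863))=-sqrt(863) / 863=-0.03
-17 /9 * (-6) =11.33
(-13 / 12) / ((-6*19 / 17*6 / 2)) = 221 / 4104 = 0.05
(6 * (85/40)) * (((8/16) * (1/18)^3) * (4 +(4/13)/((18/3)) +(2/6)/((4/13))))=1513/269568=0.01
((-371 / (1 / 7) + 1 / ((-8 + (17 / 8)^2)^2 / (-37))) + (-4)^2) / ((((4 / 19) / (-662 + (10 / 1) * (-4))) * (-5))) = -1723301.32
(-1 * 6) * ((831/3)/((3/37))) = -20498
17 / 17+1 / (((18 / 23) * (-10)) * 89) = 15997 / 16020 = 1.00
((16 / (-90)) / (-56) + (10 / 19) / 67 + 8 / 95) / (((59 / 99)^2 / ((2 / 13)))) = 83179998 / 2016247415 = 0.04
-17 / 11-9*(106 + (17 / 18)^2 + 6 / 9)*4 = -383492 / 99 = -3873.66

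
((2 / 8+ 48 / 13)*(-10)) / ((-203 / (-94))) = -18.26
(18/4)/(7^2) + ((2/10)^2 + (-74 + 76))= 2.13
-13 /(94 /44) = -286 /47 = -6.09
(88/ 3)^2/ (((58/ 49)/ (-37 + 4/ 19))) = -44206624/ 1653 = -26743.27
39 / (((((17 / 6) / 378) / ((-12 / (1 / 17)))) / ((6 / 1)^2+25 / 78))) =-38551464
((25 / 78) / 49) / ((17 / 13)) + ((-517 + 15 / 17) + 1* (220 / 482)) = -621117191 / 1204518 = -515.66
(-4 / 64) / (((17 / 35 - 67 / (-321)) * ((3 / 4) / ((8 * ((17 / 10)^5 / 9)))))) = -1063472893 / 702180000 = -1.51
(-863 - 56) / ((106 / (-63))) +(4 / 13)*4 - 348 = 199.43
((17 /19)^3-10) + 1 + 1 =-49959 /6859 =-7.28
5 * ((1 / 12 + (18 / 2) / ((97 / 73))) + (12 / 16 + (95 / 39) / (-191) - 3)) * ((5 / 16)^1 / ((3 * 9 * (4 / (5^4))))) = 34575484375 / 832381056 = 41.54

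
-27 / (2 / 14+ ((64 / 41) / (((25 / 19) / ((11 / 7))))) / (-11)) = 1014.27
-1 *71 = -71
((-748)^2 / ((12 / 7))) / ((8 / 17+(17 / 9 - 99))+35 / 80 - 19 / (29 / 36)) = -23170179648 / 8504077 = -2724.60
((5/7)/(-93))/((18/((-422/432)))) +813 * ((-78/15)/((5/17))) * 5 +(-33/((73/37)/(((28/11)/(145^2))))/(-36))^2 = -428516729929377682760833/5962453073286570000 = -71869.20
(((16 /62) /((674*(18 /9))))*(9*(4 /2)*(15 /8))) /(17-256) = -135 /4993666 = -0.00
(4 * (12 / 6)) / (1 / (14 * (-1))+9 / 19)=2128 / 107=19.89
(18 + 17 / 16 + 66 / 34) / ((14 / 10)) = 28565 / 1904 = 15.00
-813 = -813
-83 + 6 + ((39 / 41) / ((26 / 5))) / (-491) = -3100189 / 40262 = -77.00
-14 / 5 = -2.80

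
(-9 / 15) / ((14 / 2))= -0.09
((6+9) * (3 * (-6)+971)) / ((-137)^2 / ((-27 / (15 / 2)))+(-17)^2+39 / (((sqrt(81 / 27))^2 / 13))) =-257310 / 85601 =-3.01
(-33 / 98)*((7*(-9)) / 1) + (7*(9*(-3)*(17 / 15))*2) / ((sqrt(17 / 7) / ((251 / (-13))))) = 5328.89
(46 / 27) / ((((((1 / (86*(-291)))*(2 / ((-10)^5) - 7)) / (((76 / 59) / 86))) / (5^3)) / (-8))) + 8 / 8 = -16955414149469 / 185850531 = -91231.45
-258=-258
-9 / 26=-0.35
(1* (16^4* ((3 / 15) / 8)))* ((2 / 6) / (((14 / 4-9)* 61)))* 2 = -32768 / 10065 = -3.26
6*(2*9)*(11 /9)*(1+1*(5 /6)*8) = 1012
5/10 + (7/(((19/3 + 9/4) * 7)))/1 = 0.62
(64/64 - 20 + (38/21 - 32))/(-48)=1033/1008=1.02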